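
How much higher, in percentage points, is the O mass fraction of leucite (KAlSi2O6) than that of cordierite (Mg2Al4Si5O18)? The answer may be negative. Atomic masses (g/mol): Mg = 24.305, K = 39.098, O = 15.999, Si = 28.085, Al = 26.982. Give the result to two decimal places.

M(KAlSi2O6) = 218.244 g/mol, so wt% O = 95.994/218.244 × 100 = 43.98%.
M(Mg2Al4Si5O18) = 584.945 g/mol, so wt% O = 287.982/584.945 × 100 = 49.23%.
43.98 − 49.23 = -5.25 pp.

-5.25 percentage points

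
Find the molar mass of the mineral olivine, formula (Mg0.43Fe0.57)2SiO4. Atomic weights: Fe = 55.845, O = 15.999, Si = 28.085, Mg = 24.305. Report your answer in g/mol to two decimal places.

The formula mass is the sum 0.86*24.305 + 1.14*55.845 + 1*28.085 + 4*15.999.

176.65 g/mol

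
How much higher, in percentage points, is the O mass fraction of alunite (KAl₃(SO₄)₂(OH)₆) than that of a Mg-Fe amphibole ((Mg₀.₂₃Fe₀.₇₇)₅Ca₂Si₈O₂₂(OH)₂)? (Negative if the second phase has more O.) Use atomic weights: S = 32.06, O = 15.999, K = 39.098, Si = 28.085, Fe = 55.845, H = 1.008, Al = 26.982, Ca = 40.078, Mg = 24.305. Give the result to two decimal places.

12.96 percentage points

O in KAl₃(SO₄)₂(OH)₆: molar mass 414.198 g/mol; 14×15.999 = 223.986 g → 54.08 wt%.
O in (Mg₀.₂₃Fe₀.₇₇)₅Ca₂Si₈O₂₂(OH)₂: molar mass 933.782 g/mol; 24×15.999 = 383.976 g → 41.12 wt%.
Difference = 54.08 − 41.12 = 12.96 percentage points.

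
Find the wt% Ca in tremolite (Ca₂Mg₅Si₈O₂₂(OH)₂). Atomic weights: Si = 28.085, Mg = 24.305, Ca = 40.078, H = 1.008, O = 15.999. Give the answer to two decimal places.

9.87 mass %

Formula mass = 2*40.078 + 5*24.305 + 8*28.085 + 24*15.999 + 2*1.008 = 812.353 g/mol, of which 80.156 g is Ca.
So Ca makes up 80.156/812.353 = 0.0987 of the mass, i.e. 9.87%.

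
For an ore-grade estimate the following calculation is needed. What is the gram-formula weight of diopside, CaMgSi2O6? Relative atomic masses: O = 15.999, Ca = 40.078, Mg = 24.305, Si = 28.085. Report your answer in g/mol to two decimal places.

216.55 g/mol

The formula mass is the sum 1×40.078 + 1×24.305 + 2×28.085 + 6×15.999.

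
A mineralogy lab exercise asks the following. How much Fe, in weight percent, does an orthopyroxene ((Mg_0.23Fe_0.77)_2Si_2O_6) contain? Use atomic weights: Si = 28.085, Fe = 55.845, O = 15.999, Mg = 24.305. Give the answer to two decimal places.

Molar mass of (Mg_0.23Fe_0.77)_2Si_2O_6: 0.46*24.305 + 1.54*55.845 + 2*28.085 + 6*15.999 = 249.346 g/mol.
Mass of Fe per formula unit: 1.54 × 55.845 = 86.001 g.
Weight fraction Fe = 86.001 / 249.346 = 0.3449.

34.49 weight percent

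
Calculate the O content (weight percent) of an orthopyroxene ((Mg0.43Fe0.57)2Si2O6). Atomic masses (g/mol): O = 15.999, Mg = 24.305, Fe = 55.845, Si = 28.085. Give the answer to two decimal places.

Formula mass = 0.86*24.305 + 1.14*55.845 + 2*28.085 + 6*15.999 = 236.730 g/mol, of which 95.994 g is O.
So O makes up 95.994/236.730 = 0.4055 of the mass, i.e. 40.55%.

40.55 weight percent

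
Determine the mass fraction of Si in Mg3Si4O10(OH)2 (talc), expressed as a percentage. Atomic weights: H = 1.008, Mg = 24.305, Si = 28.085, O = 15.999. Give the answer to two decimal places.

29.62 mass %

M(Mg3Si4O10(OH)2) = 379.259 g/mol.
Si contributes 4 × 28.085 = 112.340 g per mole.
112.340/379.259 = 0.2962 → 29.62%.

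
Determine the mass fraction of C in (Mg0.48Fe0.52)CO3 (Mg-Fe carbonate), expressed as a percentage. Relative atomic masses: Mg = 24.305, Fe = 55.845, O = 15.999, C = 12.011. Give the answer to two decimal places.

11.93 weight percent

Molar mass of (Mg0.48Fe0.52)CO3: 0.48×24.305 + 0.52×55.845 + 1×12.011 + 3×15.999 = 100.714 g/mol.
Mass of C per formula unit: 1 × 12.011 = 12.011 g.
Weight fraction C = 12.011 / 100.714 = 0.1193.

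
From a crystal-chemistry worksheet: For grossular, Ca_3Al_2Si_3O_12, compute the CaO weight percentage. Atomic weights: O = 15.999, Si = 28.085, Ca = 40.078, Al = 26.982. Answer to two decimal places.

Molar mass of Ca_3Al_2Si_3O_12 = 3·40.078 + 2·26.982 + 3·28.085 + 12·15.999 = 450.441 g/mol.
Each formula unit contains 3 Ca, equivalent to 3/1 = 3.0000 mol CaO.
M(CaO) = 1×40.078 + 1×15.999 = 56.077 g/mol.
Mass of CaO per formula unit = 3.0000 × 56.077 = 168.231 g.
CaO wt% = 168.231 / 450.441 × 100 = 37.35%.

37.35 wt%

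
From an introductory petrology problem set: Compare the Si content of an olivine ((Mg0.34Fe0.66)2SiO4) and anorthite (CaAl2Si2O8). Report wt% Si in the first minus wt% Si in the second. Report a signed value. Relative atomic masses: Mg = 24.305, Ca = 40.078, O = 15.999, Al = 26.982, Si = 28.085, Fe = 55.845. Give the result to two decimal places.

-4.79 percentage points

Si in (Mg0.34Fe0.66)2SiO4: molar mass 182.324 g/mol; 1×28.085 = 28.085 g → 15.40 wt%.
Si in CaAl2Si2O8: molar mass 278.204 g/mol; 2×28.085 = 56.170 g → 20.19 wt%.
Difference = 15.40 − 20.19 = -4.79 percentage points.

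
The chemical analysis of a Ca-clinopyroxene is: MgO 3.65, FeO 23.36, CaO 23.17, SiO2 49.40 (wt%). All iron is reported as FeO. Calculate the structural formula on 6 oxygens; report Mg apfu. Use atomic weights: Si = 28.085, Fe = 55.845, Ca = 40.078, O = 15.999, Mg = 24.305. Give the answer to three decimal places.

0.220 Mg apfu

MgO (M=40.304): mol = 0.09056; Mg = 0.09056, O = 0.09056.
FeO (M=71.844): mol = 0.32515; Fe = 0.32515, O = 0.32515.
CaO (M=56.077): mol = 0.41318; Ca = 0.41318, O = 0.41318.
SiO2 (M=60.083): mol = 0.82220; Si = 0.82220, O = 1.64440.
ΣO = 2.47329; factor = 6/ΣO = 2.42592.
Mg apfu = 0.09056 × 2.42592 = 0.220.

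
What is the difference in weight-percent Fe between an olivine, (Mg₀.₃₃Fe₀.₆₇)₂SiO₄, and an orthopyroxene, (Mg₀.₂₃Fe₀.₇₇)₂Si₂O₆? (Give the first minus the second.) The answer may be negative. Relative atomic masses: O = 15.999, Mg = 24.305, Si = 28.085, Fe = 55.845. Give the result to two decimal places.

6.41 percentage points

First mineral: 74.832 g Fe in 182.955 g formula = 40.90 wt% Fe.
Second mineral: 86.001 g Fe in 249.346 g formula = 34.49 wt% Fe.
40.90% − 34.49% gives a difference of 6.41 percentage points.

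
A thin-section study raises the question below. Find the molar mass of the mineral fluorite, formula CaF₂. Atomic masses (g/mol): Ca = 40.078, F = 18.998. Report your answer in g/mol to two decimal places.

78.07 g/mol

Ca: 1 × 40.078 = 40.0780
F: 2 × 18.998 = 37.9960
Summing the contributions gives the formula mass.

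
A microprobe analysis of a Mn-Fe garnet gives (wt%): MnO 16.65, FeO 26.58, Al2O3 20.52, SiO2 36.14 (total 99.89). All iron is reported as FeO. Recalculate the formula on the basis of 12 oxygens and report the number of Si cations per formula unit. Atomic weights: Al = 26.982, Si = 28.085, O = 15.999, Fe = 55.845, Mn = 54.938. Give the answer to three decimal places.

2.993 Si apfu

MnO: 16.65/70.937 = 0.23472 mol → 0.23472 mol Mn, 0.23472 mol O.
FeO: 26.58/71.844 = 0.36997 mol → 0.36997 mol Fe, 0.36997 mol O.
Al2O3: 20.52/101.961 = 0.20125 mol → 0.40250 mol Al, 0.60375 mol O.
SiO2: 36.14/60.083 = 0.60150 mol → 0.60150 mol Si, 1.20300 mol O.
Total oxygen = 2.41144 mol. Normalization factor = 12/2.41144 = 4.97628.
Si per 12 O = 0.60150 × 4.97628 = 2.993.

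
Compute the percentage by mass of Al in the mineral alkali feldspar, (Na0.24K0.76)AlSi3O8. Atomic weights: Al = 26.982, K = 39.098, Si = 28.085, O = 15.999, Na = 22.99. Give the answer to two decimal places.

9.83 weight percent

Formula mass = 0.24*22.99 + 0.76*39.098 + 1*26.982 + 3*28.085 + 8*15.999 = 274.461 g/mol, of which 26.982 g is Al.
So Al makes up 26.982/274.461 = 0.0983 of the mass, i.e. 9.83%.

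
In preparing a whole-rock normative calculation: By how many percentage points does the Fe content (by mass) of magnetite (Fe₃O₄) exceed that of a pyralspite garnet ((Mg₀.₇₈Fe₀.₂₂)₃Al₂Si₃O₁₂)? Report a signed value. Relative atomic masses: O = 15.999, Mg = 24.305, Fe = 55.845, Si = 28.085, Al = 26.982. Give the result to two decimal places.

63.67 percentage points

M(Fe₃O₄) = 231.531 g/mol, so wt% Fe = 167.535/231.531 × 100 = 72.36%.
M((Mg₀.₇₈Fe₀.₂₂)₃Al₂Si₃O₁₂) = 423.938 g/mol, so wt% Fe = 36.858/423.938 × 100 = 8.69%.
72.36 − 8.69 = 63.67 pp.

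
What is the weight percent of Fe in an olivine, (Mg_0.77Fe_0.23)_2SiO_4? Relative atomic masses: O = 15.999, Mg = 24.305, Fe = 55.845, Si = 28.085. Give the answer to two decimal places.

16.55 weight percent

M((Mg_0.77Fe_0.23)_2SiO_4) = 155.199 g/mol.
Fe contributes 0.46 × 55.845 = 25.689 g per mole.
25.689/155.199 = 0.1655 → 16.55%.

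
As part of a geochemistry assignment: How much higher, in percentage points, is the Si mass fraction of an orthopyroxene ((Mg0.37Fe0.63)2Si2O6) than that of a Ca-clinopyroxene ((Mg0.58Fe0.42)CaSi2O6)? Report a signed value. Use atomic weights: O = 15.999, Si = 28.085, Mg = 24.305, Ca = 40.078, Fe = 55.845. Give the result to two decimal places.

-1.09 percentage points

Si in (Mg0.37Fe0.63)2Si2O6: molar mass 240.514 g/mol; 2×28.085 = 56.170 g → 23.35 wt%.
Si in (Mg0.58Fe0.42)CaSi2O6: molar mass 229.794 g/mol; 2×28.085 = 56.170 g → 24.44 wt%.
Difference = 23.35 − 24.44 = -1.09 percentage points.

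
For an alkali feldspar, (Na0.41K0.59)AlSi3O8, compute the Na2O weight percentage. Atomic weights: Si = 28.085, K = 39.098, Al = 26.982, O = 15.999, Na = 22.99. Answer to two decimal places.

Molar mass of (Na0.41K0.59)AlSi3O8 = 0.41·22.99 + 0.59·39.098 + 1·26.982 + 3·28.085 + 8·15.999 = 271.723 g/mol.
Each formula unit contains 0.41 Na, equivalent to 0.41/2 = 0.2050 mol Na2O.
M(Na2O) = 2×22.99 + 1×15.999 = 61.979 g/mol.
Mass of Na2O per formula unit = 0.2050 × 61.979 = 12.706 g.
Na2O wt% = 12.706 / 271.723 × 100 = 4.68%.

4.68 wt%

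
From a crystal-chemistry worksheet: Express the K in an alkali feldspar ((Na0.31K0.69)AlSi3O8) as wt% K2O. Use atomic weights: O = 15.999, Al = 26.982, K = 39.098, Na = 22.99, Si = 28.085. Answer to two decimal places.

Formula mass = 273.334 g/mol.
0.69 K → 0.3450 mol K2O per formula unit; M(K2O) = 94.195, so K2O mass = 32.497 g.
32.497/273.334 × 100 = 11.89 wt%.

11.89 wt%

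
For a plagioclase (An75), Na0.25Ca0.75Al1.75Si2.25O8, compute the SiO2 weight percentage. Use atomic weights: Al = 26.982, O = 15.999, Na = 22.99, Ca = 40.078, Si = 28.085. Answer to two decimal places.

49.30 wt%

Molar mass of Na0.25Ca0.75Al1.75Si2.25O8 = 0.25*22.99 + 0.75*40.078 + 1.75*26.982 + 2.25*28.085 + 8*15.999 = 274.208 g/mol.
Each formula unit contains 2.25 Si, equivalent to 2.25/1 = 2.2500 mol SiO2.
M(SiO2) = 1×28.085 + 2×15.999 = 60.083 g/mol.
Mass of SiO2 per formula unit = 2.2500 × 60.083 = 135.187 g.
SiO2 wt% = 135.187 / 274.208 × 100 = 49.30%.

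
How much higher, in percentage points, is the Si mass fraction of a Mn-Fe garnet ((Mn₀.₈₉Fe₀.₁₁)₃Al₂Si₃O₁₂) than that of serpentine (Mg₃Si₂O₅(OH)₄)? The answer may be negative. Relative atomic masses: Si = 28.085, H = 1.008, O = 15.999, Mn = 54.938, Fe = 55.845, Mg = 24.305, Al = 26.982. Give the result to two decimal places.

-3.26 percentage points

First mineral: 84.255 g Si in 495.320 g formula = 17.01 wt% Si.
Second mineral: 56.170 g Si in 277.108 g formula = 20.27 wt% Si.
17.01% − 20.27% gives a difference of -3.26 percentage points.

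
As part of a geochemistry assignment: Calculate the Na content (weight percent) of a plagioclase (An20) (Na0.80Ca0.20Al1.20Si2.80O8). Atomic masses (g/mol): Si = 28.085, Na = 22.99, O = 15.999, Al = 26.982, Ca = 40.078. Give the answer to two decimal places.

Molar mass of Na0.80Ca0.20Al1.20Si2.80O8: 0.80·22.99 + 0.20·40.078 + 1.20·26.982 + 2.80·28.085 + 8·15.999 = 265.416 g/mol.
Mass of Na per formula unit: 0.80 × 22.99 = 18.392 g.
Weight fraction Na = 18.392 / 265.416 = 0.0693.

6.93 weight percent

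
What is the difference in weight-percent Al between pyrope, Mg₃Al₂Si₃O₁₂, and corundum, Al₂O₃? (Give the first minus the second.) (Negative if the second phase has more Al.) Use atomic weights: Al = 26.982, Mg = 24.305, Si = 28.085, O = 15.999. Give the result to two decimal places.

First mineral: 53.964 g Al in 403.122 g formula = 13.39 wt% Al.
Second mineral: 53.964 g Al in 101.961 g formula = 52.93 wt% Al.
13.39% − 52.93% gives a difference of -39.54 percentage points.

-39.54 percentage points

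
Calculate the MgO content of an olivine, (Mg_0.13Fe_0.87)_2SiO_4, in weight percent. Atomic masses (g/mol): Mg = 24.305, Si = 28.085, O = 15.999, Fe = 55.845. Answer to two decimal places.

Formula mass = 195.571 g/mol.
0.26 Mg → 0.2600 mol MgO per formula unit; M(MgO) = 40.304, so MgO mass = 10.479 g.
10.479/195.571 × 100 = 5.36 wt%.

5.36 wt%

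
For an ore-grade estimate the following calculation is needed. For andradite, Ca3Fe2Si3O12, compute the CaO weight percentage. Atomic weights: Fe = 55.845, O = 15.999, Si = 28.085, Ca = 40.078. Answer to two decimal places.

M(Ca3Fe2Si3O12) = 508.167 g/mol; M(CaO) = 56.077 g/mol.
Moles CaO per formula unit = 3 Ca ÷ 1 = 3.0000.
CaO fraction = (3.0000 × 56.077) / 508.167 = 168.231/508.167 = 0.3311.

33.11 wt%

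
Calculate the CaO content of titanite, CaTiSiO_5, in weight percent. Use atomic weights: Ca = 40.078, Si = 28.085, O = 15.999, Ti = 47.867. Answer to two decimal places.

28.61 wt%

M(CaTiSiO_5) = 196.025 g/mol; M(CaO) = 56.077 g/mol.
Moles CaO per formula unit = 1 Ca ÷ 1 = 1.0000.
CaO fraction = (1.0000 × 56.077) / 196.025 = 56.077/196.025 = 0.2861.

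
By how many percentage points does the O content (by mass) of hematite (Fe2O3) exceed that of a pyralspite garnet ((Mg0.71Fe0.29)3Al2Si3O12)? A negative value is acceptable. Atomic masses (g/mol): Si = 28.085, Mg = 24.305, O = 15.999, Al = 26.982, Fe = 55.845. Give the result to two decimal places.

First mineral: 47.997 g O in 159.687 g formula = 30.06 wt% O.
Second mineral: 191.988 g O in 430.562 g formula = 44.59 wt% O.
30.06% − 44.59% gives a difference of -14.53 percentage points.

-14.53 percentage points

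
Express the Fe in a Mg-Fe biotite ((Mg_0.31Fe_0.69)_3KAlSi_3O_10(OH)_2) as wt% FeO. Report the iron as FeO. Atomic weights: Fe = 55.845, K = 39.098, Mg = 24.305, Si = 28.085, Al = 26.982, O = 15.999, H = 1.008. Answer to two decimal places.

30.82 wt%

Molar mass of (Mg_0.31Fe_0.69)_3KAlSi_3O_10(OH)_2 = 0.93·24.305 + 2.07·55.845 + 1·39.098 + 1·26.982 + 3·28.085 + 12·15.999 + 2·1.008 = 482.542 g/mol.
Each formula unit contains 2.07 Fe, equivalent to 2.07/1 = 2.0700 mol FeO.
M(FeO) = 1×55.845 + 1×15.999 = 71.844 g/mol.
Mass of FeO per formula unit = 2.0700 × 71.844 = 148.717 g.
FeO wt% = 148.717 / 482.542 × 100 = 30.82%.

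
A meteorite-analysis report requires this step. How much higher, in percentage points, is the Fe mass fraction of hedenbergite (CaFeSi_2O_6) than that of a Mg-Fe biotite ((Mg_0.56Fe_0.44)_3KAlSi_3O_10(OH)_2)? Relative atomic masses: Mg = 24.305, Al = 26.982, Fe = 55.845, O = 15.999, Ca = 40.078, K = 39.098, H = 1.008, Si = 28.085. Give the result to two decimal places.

Fe in CaFeSi_2O_6: molar mass 248.087 g/mol; 1×55.845 = 55.845 g → 22.51 wt%.
Fe in (Mg_0.56Fe_0.44)_3KAlSi_3O_10(OH)_2: molar mass 458.887 g/mol; 1.32×55.845 = 73.715 g → 16.06 wt%.
Difference = 22.51 − 16.06 = 6.45 percentage points.

6.45 percentage points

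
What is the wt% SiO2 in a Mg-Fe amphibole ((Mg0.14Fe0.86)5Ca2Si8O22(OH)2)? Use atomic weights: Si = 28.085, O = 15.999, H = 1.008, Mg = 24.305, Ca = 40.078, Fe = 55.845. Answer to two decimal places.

50.70 wt%

Molar mass of (Mg0.14Fe0.86)5Ca2Si8O22(OH)2 = 0.70×24.305 + 4.30×55.845 + 2×40.078 + 8×28.085 + 24×15.999 + 2×1.008 = 947.975 g/mol.
Each formula unit contains 8 Si, equivalent to 8/1 = 8.0000 mol SiO2.
M(SiO2) = 1×28.085 + 2×15.999 = 60.083 g/mol.
Mass of SiO2 per formula unit = 8.0000 × 60.083 = 480.664 g.
SiO2 wt% = 480.664 / 947.975 × 100 = 50.70%.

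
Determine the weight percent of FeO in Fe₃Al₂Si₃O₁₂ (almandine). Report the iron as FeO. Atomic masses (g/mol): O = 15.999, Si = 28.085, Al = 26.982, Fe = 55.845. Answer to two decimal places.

Formula mass = 497.742 g/mol.
3 Fe → 3.0000 mol FeO per formula unit; M(FeO) = 71.844, so FeO mass = 215.532 g.
215.532/497.742 × 100 = 43.30 wt%.

43.30 wt%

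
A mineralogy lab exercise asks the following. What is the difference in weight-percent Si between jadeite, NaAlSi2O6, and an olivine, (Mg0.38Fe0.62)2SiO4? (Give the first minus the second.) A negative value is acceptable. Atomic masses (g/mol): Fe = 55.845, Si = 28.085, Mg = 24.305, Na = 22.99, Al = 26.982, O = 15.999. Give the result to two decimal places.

M(NaAlSi2O6) = 202.136 g/mol, so wt% Si = 56.170/202.136 × 100 = 27.79%.
M((Mg0.38Fe0.62)2SiO4) = 179.801 g/mol, so wt% Si = 28.085/179.801 × 100 = 15.62%.
27.79 − 15.62 = 12.17 pp.

12.17 percentage points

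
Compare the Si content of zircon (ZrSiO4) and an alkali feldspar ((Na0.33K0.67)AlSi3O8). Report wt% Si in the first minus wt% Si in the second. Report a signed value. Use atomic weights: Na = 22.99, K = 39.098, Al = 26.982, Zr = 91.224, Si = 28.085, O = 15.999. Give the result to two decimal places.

-15.54 percentage points

First mineral: 28.085 g Si in 183.305 g formula = 15.32 wt% Si.
Second mineral: 84.255 g Si in 273.011 g formula = 30.86 wt% Si.
15.32% − 30.86% gives a difference of -15.54 percentage points.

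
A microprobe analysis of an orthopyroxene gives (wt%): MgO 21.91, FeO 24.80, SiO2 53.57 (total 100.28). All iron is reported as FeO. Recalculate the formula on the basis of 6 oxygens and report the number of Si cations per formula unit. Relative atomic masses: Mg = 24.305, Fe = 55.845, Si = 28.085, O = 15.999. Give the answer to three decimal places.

MgO: 21.91/40.304 = 0.54362 mol → 0.54362 mol Mg, 0.54362 mol O.
FeO: 24.80/71.844 = 0.34519 mol → 0.34519 mol Fe, 0.34519 mol O.
SiO2: 53.57/60.083 = 0.89160 mol → 0.89160 mol Si, 1.78320 mol O.
Total oxygen = 2.67201 mol. Normalization factor = 6/2.67201 = 2.24550.
Si per 6 O = 0.89160 × 2.24550 = 2.002.

2.002 Si apfu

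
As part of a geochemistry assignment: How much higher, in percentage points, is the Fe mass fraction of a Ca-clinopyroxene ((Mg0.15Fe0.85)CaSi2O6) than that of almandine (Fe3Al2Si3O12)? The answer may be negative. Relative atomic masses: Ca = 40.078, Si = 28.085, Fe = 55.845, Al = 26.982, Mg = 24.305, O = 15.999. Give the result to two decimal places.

M((Mg0.15Fe0.85)CaSi2O6) = 243.356 g/mol, so wt% Fe = 47.468/243.356 × 100 = 19.51%.
M(Fe3Al2Si3O12) = 497.742 g/mol, so wt% Fe = 167.535/497.742 × 100 = 33.66%.
19.51 − 33.66 = -14.15 pp.

-14.15 percentage points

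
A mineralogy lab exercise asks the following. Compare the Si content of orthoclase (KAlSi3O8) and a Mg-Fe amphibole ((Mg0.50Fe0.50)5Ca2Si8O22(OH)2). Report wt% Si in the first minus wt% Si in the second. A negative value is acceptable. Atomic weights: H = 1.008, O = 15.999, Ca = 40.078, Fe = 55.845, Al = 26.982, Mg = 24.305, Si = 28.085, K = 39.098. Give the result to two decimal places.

M(KAlSi3O8) = 278.327 g/mol, so wt% Si = 84.255/278.327 × 100 = 30.27%.
M((Mg0.50Fe0.50)5Ca2Si8O22(OH)2) = 891.203 g/mol, so wt% Si = 224.680/891.203 × 100 = 25.21%.
30.27 − 25.21 = 5.06 pp.

5.06 percentage points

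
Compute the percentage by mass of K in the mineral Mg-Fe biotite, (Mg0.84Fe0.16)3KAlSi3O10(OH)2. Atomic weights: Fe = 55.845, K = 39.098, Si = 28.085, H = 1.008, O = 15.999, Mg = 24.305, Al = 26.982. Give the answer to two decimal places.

9.04 mass %

Formula mass = 2.52·24.305 + 0.48·55.845 + 1·39.098 + 1·26.982 + 3·28.085 + 12·15.999 + 2·1.008 = 432.393 g/mol, of which 39.098 g is K.
So K makes up 39.098/432.393 = 0.0904 of the mass, i.e. 9.04%.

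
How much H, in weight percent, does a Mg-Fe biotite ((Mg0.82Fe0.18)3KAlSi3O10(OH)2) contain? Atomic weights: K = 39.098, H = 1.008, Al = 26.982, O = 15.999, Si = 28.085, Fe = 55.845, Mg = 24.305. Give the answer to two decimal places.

0.46 weight percent

Molar mass of (Mg0.82Fe0.18)3KAlSi3O10(OH)2: 2.46·24.305 + 0.54·55.845 + 1·39.098 + 1·26.982 + 3·28.085 + 12·15.999 + 2·1.008 = 434.286 g/mol.
Mass of H per formula unit: 2 × 1.008 = 2.016 g.
Weight fraction H = 2.016 / 434.286 = 0.0046.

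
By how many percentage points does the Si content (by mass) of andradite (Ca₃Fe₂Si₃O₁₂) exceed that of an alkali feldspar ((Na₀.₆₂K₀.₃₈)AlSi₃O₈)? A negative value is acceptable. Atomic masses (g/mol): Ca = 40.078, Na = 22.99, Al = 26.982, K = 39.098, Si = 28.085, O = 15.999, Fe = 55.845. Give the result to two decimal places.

M(Ca₃Fe₂Si₃O₁₂) = 508.167 g/mol, so wt% Si = 84.255/508.167 × 100 = 16.58%.
M((Na₀.₆₂K₀.₃₈)AlSi₃O₈) = 268.340 g/mol, so wt% Si = 84.255/268.340 × 100 = 31.40%.
16.58 − 31.40 = -14.82 pp.

-14.82 percentage points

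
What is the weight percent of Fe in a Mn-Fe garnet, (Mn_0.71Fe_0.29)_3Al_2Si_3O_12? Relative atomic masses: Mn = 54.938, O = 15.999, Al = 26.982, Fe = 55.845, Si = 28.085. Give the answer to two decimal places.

9.80 wt%

M((Mn_0.71Fe_0.29)_3Al_2Si_3O_12) = 495.810 g/mol.
Fe contributes 0.87 × 55.845 = 48.585 g per mole.
48.585/495.810 = 0.0980 → 9.80%.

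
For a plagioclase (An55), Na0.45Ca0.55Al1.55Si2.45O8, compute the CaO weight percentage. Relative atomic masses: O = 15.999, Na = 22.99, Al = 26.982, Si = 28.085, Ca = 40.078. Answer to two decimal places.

Formula mass = 271.011 g/mol.
0.55 Ca → 0.5500 mol CaO per formula unit; M(CaO) = 56.077, so CaO mass = 30.842 g.
30.842/271.011 × 100 = 11.38 wt%.

11.38 wt%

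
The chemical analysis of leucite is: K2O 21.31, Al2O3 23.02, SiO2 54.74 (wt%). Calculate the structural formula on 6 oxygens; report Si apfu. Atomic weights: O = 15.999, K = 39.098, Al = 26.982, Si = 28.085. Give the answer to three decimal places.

2.006 Si apfu

21.31 wt% K2O ÷ 94.195 g/mol = 0.22623 mol, giving 0.45246 K and 0.22623 O.
23.02 wt% Al2O3 ÷ 101.961 g/mol = 0.22577 mol, giving 0.45154 Al and 0.67731 O.
54.74 wt% SiO2 ÷ 60.083 g/mol = 0.91107 mol, giving 0.91107 Si and 1.82214 O.
Oxygen sums to 2.72568; scaling by 6/2.72568 = 2.20129 puts the formula on 6 O.
Si: 0.91107 × 2.20129 = 2.006 atoms per formula unit.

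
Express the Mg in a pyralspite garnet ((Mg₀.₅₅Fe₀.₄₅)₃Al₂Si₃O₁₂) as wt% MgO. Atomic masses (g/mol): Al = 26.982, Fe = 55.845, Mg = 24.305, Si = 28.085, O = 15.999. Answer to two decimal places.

14.92 wt%

Formula mass = 445.701 g/mol.
1.65 Mg → 1.6500 mol MgO per formula unit; M(MgO) = 40.304, so MgO mass = 66.502 g.
66.502/445.701 × 100 = 14.92 wt%.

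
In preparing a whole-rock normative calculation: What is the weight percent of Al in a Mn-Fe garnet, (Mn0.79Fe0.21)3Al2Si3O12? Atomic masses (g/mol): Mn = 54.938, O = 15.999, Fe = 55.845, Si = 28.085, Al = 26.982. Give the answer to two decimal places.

Formula mass = 2.37·54.938 + 0.63·55.845 + 2·26.982 + 3·28.085 + 12·15.999 = 495.592 g/mol, of which 53.964 g is Al.
So Al makes up 53.964/495.592 = 0.1089 of the mass, i.e. 10.89%.

10.89 weight percent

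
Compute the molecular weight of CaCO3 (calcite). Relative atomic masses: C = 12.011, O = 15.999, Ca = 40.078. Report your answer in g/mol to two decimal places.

Ca: 1 × 40.078 = 40.0780
C: 1 × 12.011 = 12.0110
O: 3 × 15.999 = 47.9970
Summing the contributions gives the formula mass.

100.09 g/mol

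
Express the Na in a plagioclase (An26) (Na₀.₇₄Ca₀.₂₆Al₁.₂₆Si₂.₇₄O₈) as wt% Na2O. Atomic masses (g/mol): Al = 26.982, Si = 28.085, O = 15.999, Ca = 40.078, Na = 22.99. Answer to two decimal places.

8.61 wt%

Molar mass of Na₀.₇₄Ca₀.₂₆Al₁.₂₆Si₂.₇₄O₈ = 0.74·22.99 + 0.26·40.078 + 1.26·26.982 + 2.74·28.085 + 8·15.999 = 266.375 g/mol.
Each formula unit contains 0.74 Na, equivalent to 0.74/2 = 0.3700 mol Na2O.
M(Na2O) = 2×22.99 + 1×15.999 = 61.979 g/mol.
Mass of Na2O per formula unit = 0.3700 × 61.979 = 22.932 g.
Na2O wt% = 22.932 / 266.375 × 100 = 8.61%.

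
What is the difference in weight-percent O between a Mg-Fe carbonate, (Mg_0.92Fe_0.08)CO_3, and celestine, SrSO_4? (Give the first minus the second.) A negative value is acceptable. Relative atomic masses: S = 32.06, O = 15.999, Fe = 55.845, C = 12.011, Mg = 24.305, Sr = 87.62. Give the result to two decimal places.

20.43 percentage points

M((Mg_0.92Fe_0.08)CO_3) = 86.836 g/mol, so wt% O = 47.997/86.836 × 100 = 55.27%.
M(SrSO_4) = 183.676 g/mol, so wt% O = 63.996/183.676 × 100 = 34.84%.
55.27 − 34.84 = 20.43 pp.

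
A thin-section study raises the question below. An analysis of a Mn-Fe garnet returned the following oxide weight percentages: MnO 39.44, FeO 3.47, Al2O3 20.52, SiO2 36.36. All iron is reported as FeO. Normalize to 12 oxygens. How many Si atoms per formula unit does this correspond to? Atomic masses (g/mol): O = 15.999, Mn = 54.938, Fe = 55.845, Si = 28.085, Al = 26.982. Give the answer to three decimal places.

39.44 wt% MnO ÷ 70.937 g/mol = 0.55599 mol, giving 0.55599 Mn and 0.55599 O.
3.47 wt% FeO ÷ 71.844 g/mol = 0.04830 mol, giving 0.04830 Fe and 0.04830 O.
20.52 wt% Al2O3 ÷ 101.961 g/mol = 0.20125 mol, giving 0.40250 Al and 0.60375 O.
36.36 wt% SiO2 ÷ 60.083 g/mol = 0.60516 mol, giving 0.60516 Si and 1.21032 O.
Oxygen sums to 2.41836; scaling by 12/2.41836 = 4.96204 puts the formula on 12 O.
Si: 0.60516 × 4.96204 = 3.003 atoms per formula unit.

3.003 Si apfu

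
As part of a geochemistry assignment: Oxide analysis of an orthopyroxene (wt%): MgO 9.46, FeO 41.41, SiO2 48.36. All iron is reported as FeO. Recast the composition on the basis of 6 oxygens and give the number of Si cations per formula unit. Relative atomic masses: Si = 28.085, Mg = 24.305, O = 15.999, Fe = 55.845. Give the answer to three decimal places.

MgO: 9.46/40.304 = 0.23472 mol → 0.23472 mol Mg, 0.23472 mol O.
FeO: 41.41/71.844 = 0.57639 mol → 0.57639 mol Fe, 0.57639 mol O.
SiO2: 48.36/60.083 = 0.80489 mol → 0.80489 mol Si, 1.60978 mol O.
Total oxygen = 2.42089 mol. Normalization factor = 6/2.42089 = 2.47843.
Si per 6 O = 0.80489 × 2.47843 = 1.995.

1.995 Si apfu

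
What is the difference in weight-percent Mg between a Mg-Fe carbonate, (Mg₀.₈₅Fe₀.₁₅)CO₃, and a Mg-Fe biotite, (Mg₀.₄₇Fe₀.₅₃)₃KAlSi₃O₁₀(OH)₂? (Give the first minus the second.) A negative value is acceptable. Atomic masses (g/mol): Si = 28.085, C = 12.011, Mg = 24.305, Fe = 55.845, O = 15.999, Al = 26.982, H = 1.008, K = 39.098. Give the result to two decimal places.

15.87 percentage points

M((Mg₀.₈₅Fe₀.₁₅)CO₃) = 89.044 g/mol, so wt% Mg = 20.659/89.044 × 100 = 23.20%.
M((Mg₀.₄₇Fe₀.₅₃)₃KAlSi₃O₁₀(OH)₂) = 467.403 g/mol, so wt% Mg = 34.270/467.403 × 100 = 7.33%.
23.20 − 7.33 = 15.87 pp.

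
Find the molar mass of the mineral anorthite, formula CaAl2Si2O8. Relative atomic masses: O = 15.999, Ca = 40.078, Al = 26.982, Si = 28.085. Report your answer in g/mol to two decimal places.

278.20 g/mol

Ca: 1 × 40.078 = 40.0780
Al: 2 × 26.982 = 53.9640
Si: 2 × 28.085 = 56.1700
O: 8 × 15.999 = 127.9920
Summing the contributions gives the formula mass.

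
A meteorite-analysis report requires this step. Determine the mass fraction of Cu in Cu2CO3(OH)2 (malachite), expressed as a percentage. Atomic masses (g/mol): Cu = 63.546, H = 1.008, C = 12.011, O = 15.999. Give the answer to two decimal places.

M(Cu2CO3(OH)2) = 221.114 g/mol.
Cu contributes 2 × 63.546 = 127.092 g per mole.
127.092/221.114 = 0.5748 → 57.48%.

57.48 wt%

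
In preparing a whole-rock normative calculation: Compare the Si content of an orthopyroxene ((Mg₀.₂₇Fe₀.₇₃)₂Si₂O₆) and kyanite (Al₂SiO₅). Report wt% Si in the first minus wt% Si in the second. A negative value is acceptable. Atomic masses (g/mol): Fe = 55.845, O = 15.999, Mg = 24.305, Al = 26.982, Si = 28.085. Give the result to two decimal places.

5.43 percentage points

Si in (Mg₀.₂₇Fe₀.₇₃)₂Si₂O₆: molar mass 246.822 g/mol; 2×28.085 = 56.170 g → 22.76 wt%.
Si in Al₂SiO₅: molar mass 162.044 g/mol; 1×28.085 = 28.085 g → 17.33 wt%.
Difference = 22.76 − 17.33 = 5.43 percentage points.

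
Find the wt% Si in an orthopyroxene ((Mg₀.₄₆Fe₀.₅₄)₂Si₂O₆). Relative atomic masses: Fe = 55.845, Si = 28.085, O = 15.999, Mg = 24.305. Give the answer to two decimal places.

Molar mass of (Mg₀.₄₆Fe₀.₅₄)₂Si₂O₆: 0.92·24.305 + 1.08·55.845 + 2·28.085 + 6·15.999 = 234.837 g/mol.
Mass of Si per formula unit: 2 × 28.085 = 56.170 g.
Weight fraction Si = 56.170 / 234.837 = 0.2392.

23.92 mass %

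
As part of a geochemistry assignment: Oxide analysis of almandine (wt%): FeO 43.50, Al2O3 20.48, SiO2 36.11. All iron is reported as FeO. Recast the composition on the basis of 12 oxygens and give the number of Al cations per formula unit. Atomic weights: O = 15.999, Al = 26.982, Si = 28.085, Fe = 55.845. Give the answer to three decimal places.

2.000 Al apfu

FeO (M=71.844): mol = 0.60548; Fe = 0.60548, O = 0.60548.
Al2O3 (M=101.961): mol = 0.20086; Al = 0.40172, O = 0.60258.
SiO2 (M=60.083): mol = 0.60100; Si = 0.60100, O = 1.20200.
ΣO = 2.41006; factor = 12/ΣO = 4.97913.
Al apfu = 0.40172 × 4.97913 = 2.000.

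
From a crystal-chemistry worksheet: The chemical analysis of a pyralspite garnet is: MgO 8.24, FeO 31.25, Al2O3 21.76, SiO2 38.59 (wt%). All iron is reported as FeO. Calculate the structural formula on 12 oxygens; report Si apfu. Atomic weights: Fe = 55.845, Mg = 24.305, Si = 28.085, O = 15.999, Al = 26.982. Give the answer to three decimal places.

3.006 Si apfu

MgO (M=40.304): mol = 0.20445; Mg = 0.20445, O = 0.20445.
FeO (M=71.844): mol = 0.43497; Fe = 0.43497, O = 0.43497.
Al2O3 (M=101.961): mol = 0.21341; Al = 0.42682, O = 0.64023.
SiO2 (M=60.083): mol = 0.64228; Si = 0.64228, O = 1.28456.
ΣO = 2.56421; factor = 12/ΣO = 4.67980.
Si apfu = 0.64228 × 4.67980 = 3.006.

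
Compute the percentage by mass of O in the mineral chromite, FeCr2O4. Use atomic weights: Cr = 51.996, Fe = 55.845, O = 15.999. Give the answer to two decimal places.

Molar mass of FeCr2O4: 1×55.845 + 2×51.996 + 4×15.999 = 223.833 g/mol.
Mass of O per formula unit: 4 × 15.999 = 63.996 g.
Weight fraction O = 63.996 / 223.833 = 0.2859.

28.59 weight percent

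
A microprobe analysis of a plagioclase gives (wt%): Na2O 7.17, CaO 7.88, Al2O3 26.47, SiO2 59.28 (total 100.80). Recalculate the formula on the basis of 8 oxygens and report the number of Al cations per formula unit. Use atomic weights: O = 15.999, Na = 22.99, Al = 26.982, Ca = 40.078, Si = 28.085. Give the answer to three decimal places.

Na2O (M=61.979): mol = 0.11568; Na = 0.23136, O = 0.11568.
CaO (M=56.077): mol = 0.14052; Ca = 0.14052, O = 0.14052.
Al2O3 (M=101.961): mol = 0.25961; Al = 0.51922, O = 0.77883.
SiO2 (M=60.083): mol = 0.98664; Si = 0.98664, O = 1.97328.
ΣO = 3.00831; factor = 8/ΣO = 2.65930.
Al apfu = 0.51922 × 2.65930 = 1.381.

1.381 Al apfu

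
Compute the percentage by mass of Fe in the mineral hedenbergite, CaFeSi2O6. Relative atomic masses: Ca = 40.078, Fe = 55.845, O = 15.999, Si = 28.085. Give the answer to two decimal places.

22.51 mass %

Molar mass of CaFeSi2O6: 1*40.078 + 1*55.845 + 2*28.085 + 6*15.999 = 248.087 g/mol.
Mass of Fe per formula unit: 1 × 55.845 = 55.845 g.
Weight fraction Fe = 55.845 / 248.087 = 0.2251.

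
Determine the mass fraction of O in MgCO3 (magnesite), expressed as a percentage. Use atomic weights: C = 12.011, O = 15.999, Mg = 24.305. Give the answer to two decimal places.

Molar mass of MgCO3: 1×24.305 + 1×12.011 + 3×15.999 = 84.313 g/mol.
Mass of O per formula unit: 3 × 15.999 = 47.997 g.
Weight fraction O = 47.997 / 84.313 = 0.5693.

56.93 mass %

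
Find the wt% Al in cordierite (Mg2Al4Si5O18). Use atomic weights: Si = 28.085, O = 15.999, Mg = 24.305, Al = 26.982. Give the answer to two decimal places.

Molar mass of Mg2Al4Si5O18: 2*24.305 + 4*26.982 + 5*28.085 + 18*15.999 = 584.945 g/mol.
Mass of Al per formula unit: 4 × 26.982 = 107.928 g.
Weight fraction Al = 107.928 / 584.945 = 0.1845.

18.45 mass %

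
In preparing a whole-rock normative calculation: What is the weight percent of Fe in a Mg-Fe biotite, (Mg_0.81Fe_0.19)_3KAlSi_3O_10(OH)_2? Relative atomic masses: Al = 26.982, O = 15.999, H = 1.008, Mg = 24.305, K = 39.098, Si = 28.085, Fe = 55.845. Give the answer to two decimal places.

7.31 weight percent

M((Mg_0.81Fe_0.19)_3KAlSi_3O_10(OH)_2) = 435.232 g/mol.
Fe contributes 0.57 × 55.845 = 31.832 g per mole.
31.832/435.232 = 0.0731 → 7.31%.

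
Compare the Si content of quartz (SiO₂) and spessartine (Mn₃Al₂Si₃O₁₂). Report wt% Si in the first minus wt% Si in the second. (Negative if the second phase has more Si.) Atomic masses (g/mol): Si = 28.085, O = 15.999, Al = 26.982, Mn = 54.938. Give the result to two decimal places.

M(SiO₂) = 60.083 g/mol, so wt% Si = 28.085/60.083 × 100 = 46.74%.
M(Mn₃Al₂Si₃O₁₂) = 495.021 g/mol, so wt% Si = 84.255/495.021 × 100 = 17.02%.
46.74 − 17.02 = 29.72 pp.

29.72 percentage points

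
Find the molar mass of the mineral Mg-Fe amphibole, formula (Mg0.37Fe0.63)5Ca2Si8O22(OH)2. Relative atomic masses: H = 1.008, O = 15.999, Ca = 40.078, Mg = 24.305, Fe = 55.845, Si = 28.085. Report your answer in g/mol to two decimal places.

911.70 g/mol

M = 1.85×24.305 + 3.15×55.845 + 2×40.078 + 8×28.085 + 24×15.999 + 2×1.008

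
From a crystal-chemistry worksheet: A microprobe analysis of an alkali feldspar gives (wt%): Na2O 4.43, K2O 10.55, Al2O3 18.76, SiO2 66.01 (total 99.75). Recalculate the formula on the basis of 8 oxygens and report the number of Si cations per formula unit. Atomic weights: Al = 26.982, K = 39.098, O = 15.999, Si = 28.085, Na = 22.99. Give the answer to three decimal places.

Na2O: 4.43/61.979 = 0.07148 mol → 0.14296 mol Na, 0.07148 mol O.
K2O: 10.55/94.195 = 0.11200 mol → 0.22400 mol K, 0.11200 mol O.
Al2O3: 18.76/101.961 = 0.18399 mol → 0.36798 mol Al, 0.55197 mol O.
SiO2: 66.01/60.083 = 1.09865 mol → 1.09865 mol Si, 2.19730 mol O.
Total oxygen = 2.93275 mol. Normalization factor = 8/2.93275 = 2.72782.
Si per 8 O = 1.09865 × 2.72782 = 2.997.

2.997 Si apfu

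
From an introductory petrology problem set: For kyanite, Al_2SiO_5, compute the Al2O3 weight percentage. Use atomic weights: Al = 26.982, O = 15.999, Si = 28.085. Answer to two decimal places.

62.92 wt%

M(Al_2SiO_5) = 162.044 g/mol; M(Al2O3) = 101.961 g/mol.
Moles Al2O3 per formula unit = 2 Al ÷ 2 = 1.0000.
Al2O3 fraction = (1.0000 × 101.961) / 162.044 = 101.961/162.044 = 0.6292.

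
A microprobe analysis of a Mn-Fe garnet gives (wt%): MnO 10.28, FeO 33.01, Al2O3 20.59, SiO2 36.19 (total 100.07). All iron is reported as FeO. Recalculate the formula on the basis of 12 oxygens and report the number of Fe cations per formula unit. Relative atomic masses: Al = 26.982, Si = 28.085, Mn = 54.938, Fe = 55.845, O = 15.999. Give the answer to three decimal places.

MnO (M=70.937): mol = 0.14492; Mn = 0.14492, O = 0.14492.
FeO (M=71.844): mol = 0.45947; Fe = 0.45947, O = 0.45947.
Al2O3 (M=101.961): mol = 0.20194; Al = 0.40388, O = 0.60582.
SiO2 (M=60.083): mol = 0.60233; Si = 0.60233, O = 1.20466.
ΣO = 2.41487; factor = 12/ΣO = 4.96921.
Fe apfu = 0.45947 × 4.96921 = 2.283.

2.283 Fe apfu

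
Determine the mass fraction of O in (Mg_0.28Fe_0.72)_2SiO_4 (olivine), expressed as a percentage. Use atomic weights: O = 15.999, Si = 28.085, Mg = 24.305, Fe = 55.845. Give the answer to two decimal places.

34.39 weight percent

Molar mass of (Mg_0.28Fe_0.72)_2SiO_4: 0.56·24.305 + 1.44·55.845 + 1·28.085 + 4·15.999 = 186.109 g/mol.
Mass of O per formula unit: 4 × 15.999 = 63.996 g.
Weight fraction O = 63.996 / 186.109 = 0.3439.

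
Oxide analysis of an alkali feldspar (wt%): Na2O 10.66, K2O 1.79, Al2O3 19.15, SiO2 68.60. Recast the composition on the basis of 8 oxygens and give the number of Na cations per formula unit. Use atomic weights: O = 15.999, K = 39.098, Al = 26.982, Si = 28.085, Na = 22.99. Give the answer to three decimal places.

0.906 Na apfu

10.66 wt% Na2O ÷ 61.979 g/mol = 0.17199 mol, giving 0.34398 Na and 0.17199 O.
1.79 wt% K2O ÷ 94.195 g/mol = 0.01900 mol, giving 0.03800 K and 0.01900 O.
19.15 wt% Al2O3 ÷ 101.961 g/mol = 0.18782 mol, giving 0.37564 Al and 0.56346 O.
68.60 wt% SiO2 ÷ 60.083 g/mol = 1.14175 mol, giving 1.14175 Si and 2.28350 O.
Oxygen sums to 3.03795; scaling by 8/3.03795 = 2.63335 puts the formula on 8 O.
Na: 0.34398 × 2.63335 = 0.906 atoms per formula unit.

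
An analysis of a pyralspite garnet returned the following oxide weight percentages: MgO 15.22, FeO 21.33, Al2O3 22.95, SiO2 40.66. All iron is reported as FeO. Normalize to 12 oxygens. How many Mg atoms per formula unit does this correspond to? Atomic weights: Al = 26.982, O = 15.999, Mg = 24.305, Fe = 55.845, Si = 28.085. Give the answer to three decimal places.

15.22 wt% MgO ÷ 40.304 g/mol = 0.37763 mol, giving 0.37763 Mg and 0.37763 O.
21.33 wt% FeO ÷ 71.844 g/mol = 0.29689 mol, giving 0.29689 Fe and 0.29689 O.
22.95 wt% Al2O3 ÷ 101.961 g/mol = 0.22509 mol, giving 0.45018 Al and 0.67527 O.
40.66 wt% SiO2 ÷ 60.083 g/mol = 0.67673 mol, giving 0.67673 Si and 1.35346 O.
Oxygen sums to 2.70325; scaling by 12/2.70325 = 4.43910 puts the formula on 12 O.
Mg: 0.37763 × 4.43910 = 1.676 atoms per formula unit.

1.676 Mg apfu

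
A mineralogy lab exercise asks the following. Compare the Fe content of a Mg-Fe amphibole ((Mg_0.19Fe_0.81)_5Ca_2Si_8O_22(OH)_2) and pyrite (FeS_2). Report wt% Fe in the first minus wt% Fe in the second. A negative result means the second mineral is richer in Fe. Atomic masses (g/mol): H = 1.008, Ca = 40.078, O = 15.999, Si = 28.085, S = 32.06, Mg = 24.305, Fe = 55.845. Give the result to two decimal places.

First mineral: 226.172 g Fe in 940.090 g formula = 24.06 wt% Fe.
Second mineral: 55.845 g Fe in 119.965 g formula = 46.55 wt% Fe.
24.06% − 46.55% gives a difference of -22.49 percentage points.

-22.49 percentage points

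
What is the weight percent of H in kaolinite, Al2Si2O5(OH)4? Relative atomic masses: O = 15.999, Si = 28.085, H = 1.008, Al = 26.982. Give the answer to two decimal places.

Formula mass = 2*26.982 + 2*28.085 + 9*15.999 + 4*1.008 = 258.157 g/mol, of which 4.032 g is H.
So H makes up 4.032/258.157 = 0.0156 of the mass, i.e. 1.56%.

1.56 weight percent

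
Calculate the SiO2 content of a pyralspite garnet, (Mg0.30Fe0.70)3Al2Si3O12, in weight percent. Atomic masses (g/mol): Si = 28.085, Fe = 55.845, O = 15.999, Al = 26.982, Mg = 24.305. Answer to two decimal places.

38.40 wt%

Molar mass of (Mg0.30Fe0.70)3Al2Si3O12 = 0.90·24.305 + 2.10·55.845 + 2·26.982 + 3·28.085 + 12·15.999 = 469.356 g/mol.
Each formula unit contains 3 Si, equivalent to 3/1 = 3.0000 mol SiO2.
M(SiO2) = 1×28.085 + 2×15.999 = 60.083 g/mol.
Mass of SiO2 per formula unit = 3.0000 × 60.083 = 180.249 g.
SiO2 wt% = 180.249 / 469.356 × 100 = 38.40%.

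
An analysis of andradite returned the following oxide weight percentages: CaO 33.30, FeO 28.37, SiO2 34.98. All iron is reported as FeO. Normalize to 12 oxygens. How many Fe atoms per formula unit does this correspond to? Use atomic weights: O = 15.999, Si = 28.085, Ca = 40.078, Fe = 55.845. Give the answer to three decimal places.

33.30 wt% CaO ÷ 56.077 g/mol = 0.59383 mol, giving 0.59383 Ca and 0.59383 O.
28.37 wt% FeO ÷ 71.844 g/mol = 0.39488 mol, giving 0.39488 Fe and 0.39488 O.
34.98 wt% SiO2 ÷ 60.083 g/mol = 0.58219 mol, giving 0.58219 Si and 1.16438 O.
Oxygen sums to 2.15309; scaling by 12/2.15309 = 5.57339 puts the formula on 12 O.
Fe: 0.39488 × 5.57339 = 2.201 atoms per formula unit.

2.201 Fe apfu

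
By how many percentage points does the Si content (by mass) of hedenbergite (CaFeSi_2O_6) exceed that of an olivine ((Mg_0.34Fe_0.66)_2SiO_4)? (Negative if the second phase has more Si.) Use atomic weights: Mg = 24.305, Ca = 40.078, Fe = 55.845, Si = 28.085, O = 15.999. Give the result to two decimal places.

7.24 percentage points

M(CaFeSi_2O_6) = 248.087 g/mol, so wt% Si = 56.170/248.087 × 100 = 22.64%.
M((Mg_0.34Fe_0.66)_2SiO_4) = 182.324 g/mol, so wt% Si = 28.085/182.324 × 100 = 15.40%.
22.64 − 15.40 = 7.24 pp.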